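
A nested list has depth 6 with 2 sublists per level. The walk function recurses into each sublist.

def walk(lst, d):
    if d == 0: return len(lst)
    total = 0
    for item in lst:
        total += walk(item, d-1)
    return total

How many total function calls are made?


At depth 0 (root): 1 call
At depth 1: each of 1 parents calls walk on 2 children = 2 calls
At depth 2: each of 2 parents calls walk on 2 children = 4 calls
At depth 3: each of 4 parents calls walk on 2 children = 8 calls
At depth 4: each of 8 parents calls walk on 2 children = 16 calls
At depth 5: each of 16 parents calls walk on 2 children = 32 calls
At depth 6: each of 32 parents calls walk on 2 children = 64 calls
Total: 1 + 2 + 4 + 8 + 16 + 32 + 64 = 127

127


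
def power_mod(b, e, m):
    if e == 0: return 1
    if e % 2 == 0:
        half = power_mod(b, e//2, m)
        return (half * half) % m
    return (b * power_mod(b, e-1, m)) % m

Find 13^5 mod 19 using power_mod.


power_mod(13, 5, 19): e is odd, compute power_mod(13, 4, 19)
  power_mod(13, 4, 19): e is even, compute power_mod(13, 2, 19)
    power_mod(13, 2, 19): e is even, compute power_mod(13, 1, 19)
      power_mod(13, 1, 19): e is odd, compute power_mod(13, 0, 19)
        power_mod(13, 0, 19) = 1
      (13 * 1) % 19 = 13
    half=13, (13*13) % 19 = 17
  half=17, (17*17) % 19 = 4
(13 * 4) % 19 = 14

14


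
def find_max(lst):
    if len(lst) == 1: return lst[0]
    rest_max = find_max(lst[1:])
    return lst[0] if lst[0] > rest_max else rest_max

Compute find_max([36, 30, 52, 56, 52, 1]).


find_max([36, 30, 52, 56, 52, 1]): compare 36 with find_max([30, 52, 56, 52, 1])
find_max([30, 52, 56, 52, 1]): compare 30 with find_max([52, 56, 52, 1])
find_max([52, 56, 52, 1]): compare 52 with find_max([56, 52, 1])
find_max([56, 52, 1]): compare 56 with find_max([52, 1])
find_max([52, 1]): compare 52 with find_max([1])
find_max([1]) = 1  (base case)
Compare 52 with 1 -> 52
Compare 56 with 52 -> 56
Compare 52 with 56 -> 56
Compare 30 with 56 -> 56
Compare 36 with 56 -> 56

56


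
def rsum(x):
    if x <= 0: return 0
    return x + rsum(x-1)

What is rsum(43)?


rsum(43)
= 43 + 42 + 41 + 40 + 39 + 38 + 37 + 36 + 35 + 34 + 33 + 32 + 31 + 30 + 29 + 28 + 27 + 26 + 25 + 24 + 23 + 22 + 21 + 20 + 19 + 18 + 17 + 16 + 15 + 14 + 13 + 12 + 11 + 10 + 9 + 8 + 7 + 6 + 5 + 4 + 3 + 2 + 1 + rsum(0)
= 43 + 42 + 41 + 40 + 39 + 38 + 37 + 36 + 35 + 34 + 33 + 32 + 31 + 30 + 29 + 28 + 27 + 26 + 25 + 24 + 23 + 22 + 21 + 20 + 19 + 18 + 17 + 16 + 15 + 14 + 13 + 12 + 11 + 10 + 9 + 8 + 7 + 6 + 5 + 4 + 3 + 2 + 1 + 0
= 946

946


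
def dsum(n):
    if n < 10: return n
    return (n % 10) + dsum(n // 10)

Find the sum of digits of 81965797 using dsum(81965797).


dsum(81965797) = 7 + dsum(8196579)
dsum(8196579) = 9 + dsum(819657)
dsum(819657) = 7 + dsum(81965)
dsum(81965) = 5 + dsum(8196)
dsum(8196) = 6 + dsum(819)
dsum(819) = 9 + dsum(81)
dsum(81) = 1 + dsum(8)
dsum(8) = 8  (base case)
Total: 7 + 9 + 7 + 5 + 6 + 9 + 1 + 8 = 52

52


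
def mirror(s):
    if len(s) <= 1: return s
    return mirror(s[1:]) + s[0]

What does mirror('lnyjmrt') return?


mirror('lnyjmrt') = mirror('nyjmrt') + 'l'
mirror('nyjmrt') = mirror('yjmrt') + 'n'
mirror('yjmrt') = mirror('jmrt') + 'y'
mirror('jmrt') = mirror('mrt') + 'j'
mirror('mrt') = mirror('rt') + 'm'
mirror('rt') = mirror('t') + 'r'
mirror('t') = 't'  (base case)
Concatenating: 't' + 'r' + 'm' + 'j' + 'y' + 'n' + 'l' = 'trmjynl'

trmjynl


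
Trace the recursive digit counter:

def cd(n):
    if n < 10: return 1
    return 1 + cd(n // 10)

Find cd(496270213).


cd(496270213) = 1 + cd(49627021)
cd(49627021) = 1 + cd(4962702)
cd(4962702) = 1 + cd(496270)
cd(496270) = 1 + cd(49627)
cd(49627) = 1 + cd(4962)
cd(4962) = 1 + cd(496)
cd(496) = 1 + cd(49)
cd(49) = 1 + cd(4)
cd(4) = 1  (base case: 4 < 10)
Unwinding: 1 + 1 + 1 + 1 + 1 + 1 + 1 + 1 + 1 = 9

9


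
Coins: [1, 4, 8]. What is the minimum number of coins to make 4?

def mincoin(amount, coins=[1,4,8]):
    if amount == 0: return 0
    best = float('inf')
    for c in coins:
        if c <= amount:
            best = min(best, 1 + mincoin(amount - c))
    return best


Building up with DP:
mincoin(0) = 0
mincoin(1) = min(1+mincoin(0)=1+0=1) = 1
mincoin(2) = min(1+mincoin(1)=1+1=2) = 2
mincoin(3) = min(1+mincoin(2)=1+2=3) = 3
mincoin(4) = min(1+mincoin(3)=1+3=4, 1+mincoin(0)=1+0=1) = 1

1


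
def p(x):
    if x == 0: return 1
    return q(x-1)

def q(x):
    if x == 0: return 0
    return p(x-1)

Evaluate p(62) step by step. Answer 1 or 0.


p(62) = q(61)
q(61) = p(60)
p(60) = q(59)
q(59) = p(58)
p(58) = q(57)
q(57) = p(56)
p(56) = q(55)
q(55) = p(54)
p(54) = q(53)
q(53) = p(52)
p(52) = q(51)
q(51) = p(50)
p(50) = q(49)
q(49) = p(48)
p(48) = q(47)
q(47) = p(46)
p(46) = q(45)
q(45) = p(44)
p(44) = q(43)
q(43) = p(42)
p(42) = q(41)
q(41) = p(40)
p(40) = q(39)
q(39) = p(38)
p(38) = q(37)
q(37) = p(36)
p(36) = q(35)
q(35) = p(34)
p(34) = q(33)
q(33) = p(32)
p(32) = q(31)
q(31) = p(30)
p(30) = q(29)
q(29) = p(28)
p(28) = q(27)
q(27) = p(26)
p(26) = q(25)
q(25) = p(24)
p(24) = q(23)
q(23) = p(22)
p(22) = q(21)
q(21) = p(20)
p(20) = q(19)
q(19) = p(18)
p(18) = q(17)
q(17) = p(16)
p(16) = q(15)
q(15) = p(14)
p(14) = q(13)
q(13) = p(12)
p(12) = q(11)
q(11) = p(10)
p(10) = q(9)
q(9) = p(8)
p(8) = q(7)
q(7) = p(6)
p(6) = q(5)
q(5) = p(4)
p(4) = q(3)
q(3) = p(2)
p(2) = q(1)
q(1) = p(0)
p(0) = 1  (base case)
Result: 1

1


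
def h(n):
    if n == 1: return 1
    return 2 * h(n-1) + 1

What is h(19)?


h(19) = 2 * h(18) + 1
h(18) = 2 * h(17) + 1
h(17) = 2 * h(16) + 1
h(16) = 2 * h(15) + 1
h(15) = 2 * h(14) + 1
h(14) = 2 * h(13) + 1
h(13) = 2 * h(12) + 1
h(12) = 2 * h(11) + 1
h(11) = 2 * h(10) + 1
h(10) = 2 * h(9) + 1
h(9) = 2 * h(8) + 1
h(8) = 2 * h(7) + 1
h(7) = 2 * h(6) + 1
h(6) = 2 * h(5) + 1
h(5) = 2 * h(4) + 1
h(4) = 2 * h(3) + 1
h(3) = 2 * h(2) + 1
h(2) = 2 * h(1) + 1
h(1) = 1  (base case)
h(2) = 2 * 1 + 1 = 3
h(3) = 2 * 3 + 1 = 7
h(4) = 2 * 7 + 1 = 15
h(5) = 2 * 15 + 1 = 31
h(6) = 2 * 31 + 1 = 63
h(7) = 2 * 63 + 1 = 127
h(8) = 2 * 127 + 1 = 255
h(9) = 2 * 255 + 1 = 511
h(10) = 2 * 511 + 1 = 1023
h(11) = 2 * 1023 + 1 = 2047
h(12) = 2 * 2047 + 1 = 4095
h(13) = 2 * 4095 + 1 = 8191
h(14) = 2 * 8191 + 1 = 16383
h(15) = 2 * 16383 + 1 = 32767
h(16) = 2 * 32767 + 1 = 65535
h(17) = 2 * 65535 + 1 = 131071
h(18) = 2 * 131071 + 1 = 262143
h(19) = 2 * 262143 + 1 = 524287

524287


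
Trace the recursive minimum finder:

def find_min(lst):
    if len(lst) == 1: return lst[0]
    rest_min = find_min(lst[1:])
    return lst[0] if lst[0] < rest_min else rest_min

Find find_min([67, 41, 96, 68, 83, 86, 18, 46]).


find_min([67, 41, 96, 68, 83, 86, 18, 46]): compare 67 with find_min([41, 96, 68, 83, 86, 18, 46])
find_min([41, 96, 68, 83, 86, 18, 46]): compare 41 with find_min([96, 68, 83, 86, 18, 46])
find_min([96, 68, 83, 86, 18, 46]): compare 96 with find_min([68, 83, 86, 18, 46])
find_min([68, 83, 86, 18, 46]): compare 68 with find_min([83, 86, 18, 46])
find_min([83, 86, 18, 46]): compare 83 with find_min([86, 18, 46])
find_min([86, 18, 46]): compare 86 with find_min([18, 46])
find_min([18, 46]): compare 18 with find_min([46])
find_min([46]) = 46  (base case)
Compare 18 with 46 -> 18
Compare 86 with 18 -> 18
Compare 83 with 18 -> 18
Compare 68 with 18 -> 18
Compare 96 with 18 -> 18
Compare 41 with 18 -> 18
Compare 67 with 18 -> 18

18


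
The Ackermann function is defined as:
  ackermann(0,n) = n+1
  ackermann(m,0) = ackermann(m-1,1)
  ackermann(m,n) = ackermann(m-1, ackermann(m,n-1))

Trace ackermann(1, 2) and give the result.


ackermann(1, 2) = ackermann(0, ackermann(1, 1))
  ackermann(1, 1) = ackermann(0, ackermann(1, 0))
    ackermann(1, 0) = ackermann(0, 1)
      ackermann(0, 1) = 2
    = ackermann(0, 2)
    ackermann(0, 2) = 3
  = ackermann(0, 3)
  ackermann(0, 3) = 4
Result: ackermann(1, 2) = 4

4


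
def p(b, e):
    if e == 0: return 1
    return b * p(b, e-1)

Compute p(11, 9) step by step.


p(11, 9)
= 11 * p(11, 8)
= 11 * 11 * p(11, 7)
= 11 * 11 * 11 * p(11, 6)
= 11 * 11 * 11 * 11 * p(11, 5)
= 11 * 11 * 11 * 11 * 11 * p(11, 4)
= 11 * 11 * 11 * 11 * 11 * 11 * p(11, 3)
= 11 * 11 * 11 * 11 * 11 * 11 * 11 * p(11, 2)
= 11 * 11 * 11 * 11 * 11 * 11 * 11 * 11 * p(11, 1)
= 11 * 11 * 11 * 11 * 11 * 11 * 11 * 11 * 11 * p(11, 0)
= 11 * 11 * 11 * 11 * 11 * 11 * 11 * 11 * 11 * 1
= 2357947691

2357947691


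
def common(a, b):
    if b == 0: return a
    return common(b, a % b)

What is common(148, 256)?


common(148, 256) = common(256, 148)
common(256, 148) = common(148, 108)
common(148, 108) = common(108, 40)
common(108, 40) = common(40, 28)
common(40, 28) = common(28, 12)
common(28, 12) = common(12, 4)
common(12, 4) = common(4, 0)
common(4, 0) = 4  (base case)

4


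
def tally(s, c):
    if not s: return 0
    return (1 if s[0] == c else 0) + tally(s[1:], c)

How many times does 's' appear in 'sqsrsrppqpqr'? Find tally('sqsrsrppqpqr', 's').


s[0]='s' == 's' -> 1
s[0]='q' != 's' -> 0
s[0]='s' == 's' -> 1
s[0]='r' != 's' -> 0
s[0]='s' == 's' -> 1
s[0]='r' != 's' -> 0
s[0]='p' != 's' -> 0
s[0]='p' != 's' -> 0
s[0]='q' != 's' -> 0
s[0]='p' != 's' -> 0
s[0]='q' != 's' -> 0
s[0]='r' != 's' -> 0
Sum: 1 + 0 + 1 + 0 + 1 + 0 + 0 + 0 + 0 + 0 + 0 + 0 = 3

3


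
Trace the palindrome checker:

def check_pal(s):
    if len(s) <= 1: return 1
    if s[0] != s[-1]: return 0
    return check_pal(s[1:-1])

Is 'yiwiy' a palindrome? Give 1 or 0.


check_pal('yiwiy'): s[0]='y' == s[-1]='y' -> check check_pal('iwi')
check_pal('iwi'): s[0]='i' == s[-1]='i' -> check check_pal('w')
check_pal('w'): len <= 1 -> return 1  (base case)
Result: 1 (palindrome)

1


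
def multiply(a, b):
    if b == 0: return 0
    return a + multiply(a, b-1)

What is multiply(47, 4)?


multiply(47, 4) = 47 + multiply(47, 3)
multiply(47, 3) = 47 + multiply(47, 2)
multiply(47, 2) = 47 + multiply(47, 1)
multiply(47, 1) = 47 + multiply(47, 0)
multiply(47, 0) = 0  (base case)
Total: 47 + 47 + 47 + 47 + 0 = 188

188


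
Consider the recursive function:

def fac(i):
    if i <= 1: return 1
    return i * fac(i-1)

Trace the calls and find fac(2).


fac(2)
= 2 * fac(1)
= 2 * 1
= 2

2


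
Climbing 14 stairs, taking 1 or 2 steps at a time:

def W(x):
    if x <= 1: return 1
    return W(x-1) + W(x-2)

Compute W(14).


Building up from base cases:
W(0) = 1
W(1) = 1
W(2) = W(1) + W(0) = 1 + 1 = 2
W(3) = W(2) + W(1) = 2 + 1 = 3
W(4) = W(3) + W(2) = 3 + 2 = 5
W(5) = W(4) + W(3) = 5 + 3 = 8
W(6) = W(5) + W(4) = 8 + 5 = 13
W(7) = W(6) + W(5) = 13 + 8 = 21
W(8) = W(7) + W(6) = 21 + 13 = 34
W(9) = W(8) + W(7) = 34 + 21 = 55
W(10) = W(9) + W(8) = 55 + 34 = 89
W(11) = W(10) + W(9) = 89 + 55 = 144
W(12) = W(11) + W(10) = 144 + 89 = 233
W(13) = W(12) + W(11) = 233 + 144 = 377
W(14) = W(13) + W(12) = 377 + 233 = 610

610


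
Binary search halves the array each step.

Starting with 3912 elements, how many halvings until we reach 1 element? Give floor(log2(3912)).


3912 / 2 = 1956
1956 / 2 = 978
978 / 2 = 489
489 / 2 = 244
244 / 2 = 122
122 / 2 = 61
61 / 2 = 30
30 / 2 = 15
15 / 2 = 7
7 / 2 = 3
3 / 2 = 1
Reached 1 after 11 halvings

11


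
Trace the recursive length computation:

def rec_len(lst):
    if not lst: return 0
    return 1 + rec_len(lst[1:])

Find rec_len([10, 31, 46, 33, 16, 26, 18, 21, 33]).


rec_len([10, 31, 46, 33, 16, 26, 18, 21, 33]) = 1 + rec_len([31, 46, 33, 16, 26, 18, 21, 33])
rec_len([31, 46, 33, 16, 26, 18, 21, 33]) = 1 + rec_len([46, 33, 16, 26, 18, 21, 33])
rec_len([46, 33, 16, 26, 18, 21, 33]) = 1 + rec_len([33, 16, 26, 18, 21, 33])
rec_len([33, 16, 26, 18, 21, 33]) = 1 + rec_len([16, 26, 18, 21, 33])
rec_len([16, 26, 18, 21, 33]) = 1 + rec_len([26, 18, 21, 33])
rec_len([26, 18, 21, 33]) = 1 + rec_len([18, 21, 33])
rec_len([18, 21, 33]) = 1 + rec_len([21, 33])
rec_len([21, 33]) = 1 + rec_len([33])
rec_len([33]) = 1 + rec_len([])
rec_len([]) = 0  (base case)
Unwinding: 1 + 1 + 1 + 1 + 1 + 1 + 1 + 1 + 1 + 0 = 9

9


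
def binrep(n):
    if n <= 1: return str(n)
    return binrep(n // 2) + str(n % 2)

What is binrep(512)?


binrep(512) = binrep(256) + '0'
binrep(256) = binrep(128) + '0'
binrep(128) = binrep(64) + '0'
binrep(64) = binrep(32) + '0'
binrep(32) = binrep(16) + '0'
binrep(16) = binrep(8) + '0'
binrep(8) = binrep(4) + '0'
binrep(4) = binrep(2) + '0'
binrep(2) = binrep(1) + '0'
binrep(1) = '1'  (base case)
Concatenating: '1' + '0' + '0' + '0' + '0' + '0' + '0' + '0' + '0' + '0' = '1000000000'

1000000000


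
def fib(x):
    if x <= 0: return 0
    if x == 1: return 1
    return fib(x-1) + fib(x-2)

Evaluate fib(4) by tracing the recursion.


Computing fib(4) bottom-up:
fib(0) = 0
fib(1) = 1
fib(2) = fib(1) + fib(0) = 1 + 0 = 1
fib(3) = fib(2) + fib(1) = 1 + 1 = 2
fib(4) = fib(3) + fib(2) = 2 + 1 = 3

3


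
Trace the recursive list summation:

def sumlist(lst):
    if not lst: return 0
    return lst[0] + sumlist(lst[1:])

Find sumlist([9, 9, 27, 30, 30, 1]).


sumlist([9, 9, 27, 30, 30, 1]) = 9 + sumlist([9, 27, 30, 30, 1])
sumlist([9, 27, 30, 30, 1]) = 9 + sumlist([27, 30, 30, 1])
sumlist([27, 30, 30, 1]) = 27 + sumlist([30, 30, 1])
sumlist([30, 30, 1]) = 30 + sumlist([30, 1])
sumlist([30, 1]) = 30 + sumlist([1])
sumlist([1]) = 1 + sumlist([])
sumlist([]) = 0  (base case)
Total: 9 + 9 + 27 + 30 + 30 + 1 + 0 = 106

106


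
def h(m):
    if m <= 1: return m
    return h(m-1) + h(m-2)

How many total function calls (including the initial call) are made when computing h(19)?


Let C(n) = total calls for h(n)
C(0) = 1, C(1) = 1
C(2) = 1 + C(1) + C(0) = 1 + 1 + 1 = 3
C(3) = 1 + C(2) + C(1) = 1 + 3 + 1 = 5
C(4) = 1 + C(3) + C(2) = 1 + 5 + 3 = 9
C(5) = 1 + C(4) + C(3) = 1 + 9 + 5 = 15
C(6) = 1 + C(5) + C(4) = 1 + 15 + 9 = 25
C(7) = 1 + C(6) + C(5) = 1 + 25 + 15 = 41
C(8) = 1 + C(7) + C(6) = 1 + 41 + 25 = 67
C(9) = 1 + C(8) + C(7) = 1 + 67 + 41 = 109
C(10) = 1 + C(9) + C(8) = 1 + 109 + 67 = 177
C(11) = 1 + C(10) + C(9) = 1 + 177 + 109 = 287
C(12) = 1 + C(11) + C(10) = 1 + 287 + 177 = 465
C(13) = 1 + C(12) + C(11) = 1 + 465 + 287 = 753
C(14) = 1 + C(13) + C(12) = 1 + 753 + 465 = 1219
C(15) = 1 + C(14) + C(13) = 1 + 1219 + 753 = 1973
C(16) = 1 + C(15) + C(14) = 1 + 1973 + 1219 = 3193
C(17) = 1 + C(16) + C(15) = 1 + 3193 + 1973 = 5167
C(18) = 1 + C(17) + C(16) = 1 + 5167 + 3193 = 8361
C(19) = 1 + C(18) + C(17) = 1 + 8361 + 5167 = 13529

13529


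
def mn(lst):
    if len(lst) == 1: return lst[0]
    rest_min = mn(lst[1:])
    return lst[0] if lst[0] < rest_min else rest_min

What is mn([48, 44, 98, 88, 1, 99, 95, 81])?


mn([48, 44, 98, 88, 1, 99, 95, 81]): compare 48 with mn([44, 98, 88, 1, 99, 95, 81])
mn([44, 98, 88, 1, 99, 95, 81]): compare 44 with mn([98, 88, 1, 99, 95, 81])
mn([98, 88, 1, 99, 95, 81]): compare 98 with mn([88, 1, 99, 95, 81])
mn([88, 1, 99, 95, 81]): compare 88 with mn([1, 99, 95, 81])
mn([1, 99, 95, 81]): compare 1 with mn([99, 95, 81])
mn([99, 95, 81]): compare 99 with mn([95, 81])
mn([95, 81]): compare 95 with mn([81])
mn([81]) = 81  (base case)
Compare 95 with 81 -> 81
Compare 99 with 81 -> 81
Compare 1 with 81 -> 1
Compare 88 with 1 -> 1
Compare 98 with 1 -> 1
Compare 44 with 1 -> 1
Compare 48 with 1 -> 1

1


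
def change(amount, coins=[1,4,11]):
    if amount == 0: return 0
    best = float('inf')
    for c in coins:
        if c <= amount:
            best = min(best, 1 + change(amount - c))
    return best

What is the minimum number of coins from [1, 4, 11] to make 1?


Building up with DP:
change(0) = 0
change(1) = min(1+change(0)=1+0=1) = 1

1


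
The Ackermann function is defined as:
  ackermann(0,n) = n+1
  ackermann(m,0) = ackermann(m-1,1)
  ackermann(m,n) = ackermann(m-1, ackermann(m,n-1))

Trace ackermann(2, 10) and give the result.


ackermann(2, 10) = ackermann(1, ackermann(2, 9))
  ackermann(2, 9) = ackermann(1, ackermann(2, 8))
    ackermann(2, 8) = ackermann(1, ackermann(2, 7))
      ackermann(2, 7) = ackermann(1, ackermann(2, 6))
        ackermann(2, 6) = ackermann(1, ackermann(2, 5))
          ackermann(2, 5) = ackermann(1, ackermann(2, 4))
          ackermann(2, 4) = ackermann(1, ackermann(2, 3))
          ackermann(2, 3) = ackermann(1, ackermann(2, 2))
          ackermann(2, 2) = ackermann(1, ackermann(2, 1))
          ackermann(2, 1) = ackermann(1, ackermann(2, 0))
          ackermann(2, 0) = ackermann(1, 1)
          ackermann(1, 1) = ackermann(0, ackermann(1, 0))
          ackermann(1, 0) = ackermann(0, 1)
          ackermann(0, 1) = 2
            = ackermann(0, 2)
          ackermann(0, 2) = 3
            = ackermann(1, 3)
          ackermann(1, 3) = ackermann(0, ackermann(1, 2))
          ackermann(1, 2) = ackermann(0, ackermann(1, 1))
          ackermann(1, 1) = ackermann(0, ackermann(1, 0))
          ackermann(1, 0) = ackermann(0, 1)
          ackermann(0, 1) = 2
            = ackermann(0, 2)
          ackermann(0, 2) = 3
            = ackermann(0, 3)
... (trace truncated)
Result: ackermann(2, 10) = 23

23


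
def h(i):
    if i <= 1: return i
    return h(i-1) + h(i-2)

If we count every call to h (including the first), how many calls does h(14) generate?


Let C(n) = total calls for h(n)
C(0) = 1, C(1) = 1
C(2) = 1 + C(1) + C(0) = 1 + 1 + 1 = 3
C(3) = 1 + C(2) + C(1) = 1 + 3 + 1 = 5
C(4) = 1 + C(3) + C(2) = 1 + 5 + 3 = 9
C(5) = 1 + C(4) + C(3) = 1 + 9 + 5 = 15
C(6) = 1 + C(5) + C(4) = 1 + 15 + 9 = 25
C(7) = 1 + C(6) + C(5) = 1 + 25 + 15 = 41
C(8) = 1 + C(7) + C(6) = 1 + 41 + 25 = 67
C(9) = 1 + C(8) + C(7) = 1 + 67 + 41 = 109
C(10) = 1 + C(9) + C(8) = 1 + 109 + 67 = 177
C(11) = 1 + C(10) + C(9) = 1 + 177 + 109 = 287
C(12) = 1 + C(11) + C(10) = 1 + 287 + 177 = 465
C(13) = 1 + C(12) + C(11) = 1 + 465 + 287 = 753
C(14) = 1 + C(13) + C(12) = 1 + 753 + 465 = 1219

1219


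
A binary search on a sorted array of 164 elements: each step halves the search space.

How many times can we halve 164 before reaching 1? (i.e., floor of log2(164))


164 / 2 = 82
82 / 2 = 41
41 / 2 = 20
20 / 2 = 10
10 / 2 = 5
5 / 2 = 2
2 / 2 = 1
Reached 1 after 7 halvings

7


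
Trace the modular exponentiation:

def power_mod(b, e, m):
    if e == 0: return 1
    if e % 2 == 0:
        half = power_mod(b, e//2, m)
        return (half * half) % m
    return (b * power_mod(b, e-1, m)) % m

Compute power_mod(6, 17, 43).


power_mod(6, 17, 43): e is odd, compute power_mod(6, 16, 43)
  power_mod(6, 16, 43): e is even, compute power_mod(6, 8, 43)
    power_mod(6, 8, 43): e is even, compute power_mod(6, 4, 43)
      power_mod(6, 4, 43): e is even, compute power_mod(6, 2, 43)
        power_mod(6, 2, 43): e is even, compute power_mod(6, 1, 43)
          power_mod(6, 1, 43): e is odd, compute power_mod(6, 0, 43)
          power_mod(6, 0, 43) = 1
          (6 * 1) % 43 = 6
        half=6, (6*6) % 43 = 36
      half=36, (36*36) % 43 = 6
    half=6, (6*6) % 43 = 36
  half=36, (36*36) % 43 = 6
(6 * 6) % 43 = 36

36


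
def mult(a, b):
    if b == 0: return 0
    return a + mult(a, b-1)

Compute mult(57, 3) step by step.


mult(57, 3) = 57 + mult(57, 2)
mult(57, 2) = 57 + mult(57, 1)
mult(57, 1) = 57 + mult(57, 0)
mult(57, 0) = 0  (base case)
Total: 57 + 57 + 57 + 0 = 171

171


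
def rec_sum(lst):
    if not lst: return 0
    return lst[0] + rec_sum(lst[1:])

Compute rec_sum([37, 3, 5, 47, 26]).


rec_sum([37, 3, 5, 47, 26]) = 37 + rec_sum([3, 5, 47, 26])
rec_sum([3, 5, 47, 26]) = 3 + rec_sum([5, 47, 26])
rec_sum([5, 47, 26]) = 5 + rec_sum([47, 26])
rec_sum([47, 26]) = 47 + rec_sum([26])
rec_sum([26]) = 26 + rec_sum([])
rec_sum([]) = 0  (base case)
Total: 37 + 3 + 5 + 47 + 26 + 0 = 118

118


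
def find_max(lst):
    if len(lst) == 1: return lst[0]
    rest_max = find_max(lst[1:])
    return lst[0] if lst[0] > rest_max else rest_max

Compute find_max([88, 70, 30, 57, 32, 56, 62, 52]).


find_max([88, 70, 30, 57, 32, 56, 62, 52]): compare 88 with find_max([70, 30, 57, 32, 56, 62, 52])
find_max([70, 30, 57, 32, 56, 62, 52]): compare 70 with find_max([30, 57, 32, 56, 62, 52])
find_max([30, 57, 32, 56, 62, 52]): compare 30 with find_max([57, 32, 56, 62, 52])
find_max([57, 32, 56, 62, 52]): compare 57 with find_max([32, 56, 62, 52])
find_max([32, 56, 62, 52]): compare 32 with find_max([56, 62, 52])
find_max([56, 62, 52]): compare 56 with find_max([62, 52])
find_max([62, 52]): compare 62 with find_max([52])
find_max([52]) = 52  (base case)
Compare 62 with 52 -> 62
Compare 56 with 62 -> 62
Compare 32 with 62 -> 62
Compare 57 with 62 -> 62
Compare 30 with 62 -> 62
Compare 70 with 62 -> 70
Compare 88 with 70 -> 88

88


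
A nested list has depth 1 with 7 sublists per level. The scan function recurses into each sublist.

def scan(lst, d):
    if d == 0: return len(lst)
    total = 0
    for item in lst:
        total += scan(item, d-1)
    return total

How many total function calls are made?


At depth 0 (root): 1 call
At depth 1: each of 1 parents calls scan on 7 children = 7 calls
Total: 1 + 7 = 8

8


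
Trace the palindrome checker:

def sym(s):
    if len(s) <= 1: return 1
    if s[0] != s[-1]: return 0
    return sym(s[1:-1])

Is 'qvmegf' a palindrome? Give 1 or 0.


sym('qvmegf'): s[0]='q' != s[-1]='f' -> return 0
Result: 0 (not a palindrome)

0


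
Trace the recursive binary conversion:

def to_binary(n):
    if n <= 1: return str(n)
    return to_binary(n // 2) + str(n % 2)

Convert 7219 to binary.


to_binary(7219) = to_binary(3609) + '1'
to_binary(3609) = to_binary(1804) + '1'
to_binary(1804) = to_binary(902) + '0'
to_binary(902) = to_binary(451) + '0'
to_binary(451) = to_binary(225) + '1'
to_binary(225) = to_binary(112) + '1'
to_binary(112) = to_binary(56) + '0'
to_binary(56) = to_binary(28) + '0'
to_binary(28) = to_binary(14) + '0'
to_binary(14) = to_binary(7) + '0'
to_binary(7) = to_binary(3) + '1'
to_binary(3) = to_binary(1) + '1'
to_binary(1) = '1'  (base case)
Concatenating: '1' + '1' + '1' + '0' + '0' + '0' + '0' + '1' + '1' + '0' + '0' + '1' + '1' = '1110000110011'

1110000110011


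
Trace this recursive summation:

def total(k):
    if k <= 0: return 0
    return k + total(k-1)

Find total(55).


total(55)
= 55 + 54 + 53 + 52 + 51 + 50 + 49 + 48 + 47 + 46 + 45 + 44 + 43 + 42 + 41 + 40 + 39 + 38 + 37 + 36 + 35 + 34 + 33 + 32 + 31 + 30 + 29 + 28 + 27 + 26 + 25 + 24 + 23 + 22 + 21 + 20 + 19 + 18 + 17 + 16 + 15 + 14 + 13 + 12 + 11 + 10 + 9 + 8 + 7 + 6 + 5 + 4 + 3 + 2 + 1 + total(0)
= 55 + 54 + 53 + 52 + 51 + 50 + 49 + 48 + 47 + 46 + 45 + 44 + 43 + 42 + 41 + 40 + 39 + 38 + 37 + 36 + 35 + 34 + 33 + 32 + 31 + 30 + 29 + 28 + 27 + 26 + 25 + 24 + 23 + 22 + 21 + 20 + 19 + 18 + 17 + 16 + 15 + 14 + 13 + 12 + 11 + 10 + 9 + 8 + 7 + 6 + 5 + 4 + 3 + 2 + 1 + 0
= 1540

1540


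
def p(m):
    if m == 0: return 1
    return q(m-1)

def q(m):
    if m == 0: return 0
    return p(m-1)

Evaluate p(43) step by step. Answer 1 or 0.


p(43) = q(42)
q(42) = p(41)
p(41) = q(40)
q(40) = p(39)
p(39) = q(38)
q(38) = p(37)
p(37) = q(36)
q(36) = p(35)
p(35) = q(34)
q(34) = p(33)
p(33) = q(32)
q(32) = p(31)
p(31) = q(30)
q(30) = p(29)
p(29) = q(28)
q(28) = p(27)
p(27) = q(26)
q(26) = p(25)
p(25) = q(24)
q(24) = p(23)
p(23) = q(22)
q(22) = p(21)
p(21) = q(20)
q(20) = p(19)
p(19) = q(18)
q(18) = p(17)
p(17) = q(16)
q(16) = p(15)
p(15) = q(14)
q(14) = p(13)
p(13) = q(12)
q(12) = p(11)
p(11) = q(10)
q(10) = p(9)
p(9) = q(8)
q(8) = p(7)
p(7) = q(6)
q(6) = p(5)
p(5) = q(4)
q(4) = p(3)
p(3) = q(2)
q(2) = p(1)
p(1) = q(0)
q(0) = 0  (base case)
Result: 0

0


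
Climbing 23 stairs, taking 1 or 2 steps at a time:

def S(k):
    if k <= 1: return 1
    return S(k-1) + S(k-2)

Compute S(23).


Building up from base cases:
S(0) = 1
S(1) = 1
S(2) = S(1) + S(0) = 1 + 1 = 2
S(3) = S(2) + S(1) = 2 + 1 = 3
S(4) = S(3) + S(2) = 3 + 2 = 5
S(5) = S(4) + S(3) = 5 + 3 = 8
S(6) = S(5) + S(4) = 8 + 5 = 13
S(7) = S(6) + S(5) = 13 + 8 = 21
S(8) = S(7) + S(6) = 21 + 13 = 34
S(9) = S(8) + S(7) = 34 + 21 = 55
S(10) = S(9) + S(8) = 55 + 34 = 89
S(11) = S(10) + S(9) = 89 + 55 = 144
S(12) = S(11) + S(10) = 144 + 89 = 233
S(13) = S(12) + S(11) = 233 + 144 = 377
S(14) = S(13) + S(12) = 377 + 233 = 610
S(15) = S(14) + S(13) = 610 + 377 = 987
S(16) = S(15) + S(14) = 987 + 610 = 1597
S(17) = S(16) + S(15) = 1597 + 987 = 2584
S(18) = S(17) + S(16) = 2584 + 1597 = 4181
S(19) = S(18) + S(17) = 4181 + 2584 = 6765
S(20) = S(19) + S(18) = 6765 + 4181 = 10946
S(21) = S(20) + S(19) = 10946 + 6765 = 17711
S(22) = S(21) + S(20) = 17711 + 10946 = 28657
S(23) = S(22) + S(21) = 28657 + 17711 = 46368

46368


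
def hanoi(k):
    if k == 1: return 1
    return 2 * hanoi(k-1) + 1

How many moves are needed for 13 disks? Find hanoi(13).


hanoi(13) = 2 * hanoi(12) + 1
hanoi(12) = 2 * hanoi(11) + 1
hanoi(11) = 2 * hanoi(10) + 1
hanoi(10) = 2 * hanoi(9) + 1
hanoi(9) = 2 * hanoi(8) + 1
hanoi(8) = 2 * hanoi(7) + 1
hanoi(7) = 2 * hanoi(6) + 1
hanoi(6) = 2 * hanoi(5) + 1
hanoi(5) = 2 * hanoi(4) + 1
hanoi(4) = 2 * hanoi(3) + 1
hanoi(3) = 2 * hanoi(2) + 1
hanoi(2) = 2 * hanoi(1) + 1
hanoi(1) = 1  (base case)
hanoi(2) = 2 * 1 + 1 = 3
hanoi(3) = 2 * 3 + 1 = 7
hanoi(4) = 2 * 7 + 1 = 15
hanoi(5) = 2 * 15 + 1 = 31
hanoi(6) = 2 * 31 + 1 = 63
hanoi(7) = 2 * 63 + 1 = 127
hanoi(8) = 2 * 127 + 1 = 255
hanoi(9) = 2 * 255 + 1 = 511
hanoi(10) = 2 * 511 + 1 = 1023
hanoi(11) = 2 * 1023 + 1 = 2047
hanoi(12) = 2 * 2047 + 1 = 4095
hanoi(13) = 2 * 4095 + 1 = 8191

8191


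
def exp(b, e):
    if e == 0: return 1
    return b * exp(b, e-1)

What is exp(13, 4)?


exp(13, 4)
= 13 * exp(13, 3)
= 13 * 13 * exp(13, 2)
= 13 * 13 * 13 * exp(13, 1)
= 13 * 13 * 13 * 13 * exp(13, 0)
= 13 * 13 * 13 * 13 * 1
= 28561

28561


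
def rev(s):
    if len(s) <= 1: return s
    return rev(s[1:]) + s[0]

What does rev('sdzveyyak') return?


rev('sdzveyyak') = rev('dzveyyak') + 's'
rev('dzveyyak') = rev('zveyyak') + 'd'
rev('zveyyak') = rev('veyyak') + 'z'
rev('veyyak') = rev('eyyak') + 'v'
rev('eyyak') = rev('yyak') + 'e'
rev('yyak') = rev('yak') + 'y'
rev('yak') = rev('ak') + 'y'
rev('ak') = rev('k') + 'a'
rev('k') = 'k'  (base case)
Concatenating: 'k' + 'a' + 'y' + 'y' + 'e' + 'v' + 'z' + 'd' + 's' = 'kayyevzds'

kayyevzds


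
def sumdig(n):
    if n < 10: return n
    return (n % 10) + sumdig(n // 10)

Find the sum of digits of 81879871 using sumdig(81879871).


sumdig(81879871) = 1 + sumdig(8187987)
sumdig(8187987) = 7 + sumdig(818798)
sumdig(818798) = 8 + sumdig(81879)
sumdig(81879) = 9 + sumdig(8187)
sumdig(8187) = 7 + sumdig(818)
sumdig(818) = 8 + sumdig(81)
sumdig(81) = 1 + sumdig(8)
sumdig(8) = 8  (base case)
Total: 1 + 7 + 8 + 9 + 7 + 8 + 1 + 8 = 49

49


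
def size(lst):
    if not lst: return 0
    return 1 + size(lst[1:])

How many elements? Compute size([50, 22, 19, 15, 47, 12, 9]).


size([50, 22, 19, 15, 47, 12, 9]) = 1 + size([22, 19, 15, 47, 12, 9])
size([22, 19, 15, 47, 12, 9]) = 1 + size([19, 15, 47, 12, 9])
size([19, 15, 47, 12, 9]) = 1 + size([15, 47, 12, 9])
size([15, 47, 12, 9]) = 1 + size([47, 12, 9])
size([47, 12, 9]) = 1 + size([12, 9])
size([12, 9]) = 1 + size([9])
size([9]) = 1 + size([])
size([]) = 0  (base case)
Unwinding: 1 + 1 + 1 + 1 + 1 + 1 + 1 + 0 = 7

7


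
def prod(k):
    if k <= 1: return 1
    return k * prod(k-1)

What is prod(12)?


prod(12)
= 12 * prod(11)
= 12 * 11 * prod(10)
= 12 * 11 * 10 * prod(9)
= 12 * 11 * 10 * 9 * prod(8)
= 12 * 11 * 10 * 9 * 8 * prod(7)
= 12 * 11 * 10 * 9 * 8 * 7 * prod(6)
= 12 * 11 * 10 * 9 * 8 * 7 * 6 * prod(5)
= 12 * 11 * 10 * 9 * 8 * 7 * 6 * 5 * prod(4)
= 12 * 11 * 10 * 9 * 8 * 7 * 6 * 5 * 4 * prod(3)
= 12 * 11 * 10 * 9 * 8 * 7 * 6 * 5 * 4 * 3 * prod(2)
= 12 * 11 * 10 * 9 * 8 * 7 * 6 * 5 * 4 * 3 * 2 * prod(1)
= 12 * 11 * 10 * 9 * 8 * 7 * 6 * 5 * 4 * 3 * 2 * 1
= 479001600

479001600


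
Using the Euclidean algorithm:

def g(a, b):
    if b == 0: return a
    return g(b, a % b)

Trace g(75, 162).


g(75, 162) = g(162, 75)
g(162, 75) = g(75, 12)
g(75, 12) = g(12, 3)
g(12, 3) = g(3, 0)
g(3, 0) = 3  (base case)

3


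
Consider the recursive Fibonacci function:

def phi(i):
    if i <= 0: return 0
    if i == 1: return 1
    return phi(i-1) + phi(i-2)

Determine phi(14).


Computing phi(14) bottom-up:
phi(0) = 0
phi(1) = 1
phi(2) = phi(1) + phi(0) = 1 + 0 = 1
phi(3) = phi(2) + phi(1) = 1 + 1 = 2
phi(4) = phi(3) + phi(2) = 2 + 1 = 3
phi(5) = phi(4) + phi(3) = 3 + 2 = 5
phi(6) = phi(5) + phi(4) = 5 + 3 = 8
phi(7) = phi(6) + phi(5) = 8 + 5 = 13
phi(8) = phi(7) + phi(6) = 13 + 8 = 21
phi(9) = phi(8) + phi(7) = 21 + 13 = 34
phi(10) = phi(9) + phi(8) = 34 + 21 = 55
phi(11) = phi(10) + phi(9) = 55 + 34 = 89
phi(12) = phi(11) + phi(10) = 89 + 55 = 144
phi(13) = phi(12) + phi(11) = 144 + 89 = 233
phi(14) = phi(13) + phi(12) = 233 + 144 = 377

377


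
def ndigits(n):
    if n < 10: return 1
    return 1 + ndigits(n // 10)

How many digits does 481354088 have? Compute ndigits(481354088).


ndigits(481354088) = 1 + ndigits(48135408)
ndigits(48135408) = 1 + ndigits(4813540)
ndigits(4813540) = 1 + ndigits(481354)
ndigits(481354) = 1 + ndigits(48135)
ndigits(48135) = 1 + ndigits(4813)
ndigits(4813) = 1 + ndigits(481)
ndigits(481) = 1 + ndigits(48)
ndigits(48) = 1 + ndigits(4)
ndigits(4) = 1  (base case: 4 < 10)
Unwinding: 1 + 1 + 1 + 1 + 1 + 1 + 1 + 1 + 1 = 9

9


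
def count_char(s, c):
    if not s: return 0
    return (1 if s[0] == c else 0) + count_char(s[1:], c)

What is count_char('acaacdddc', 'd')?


s[0]='a' != 'd' -> 0
s[0]='c' != 'd' -> 0
s[0]='a' != 'd' -> 0
s[0]='a' != 'd' -> 0
s[0]='c' != 'd' -> 0
s[0]='d' == 'd' -> 1
s[0]='d' == 'd' -> 1
s[0]='d' == 'd' -> 1
s[0]='c' != 'd' -> 0
Sum: 0 + 0 + 0 + 0 + 0 + 1 + 1 + 1 + 0 = 3

3


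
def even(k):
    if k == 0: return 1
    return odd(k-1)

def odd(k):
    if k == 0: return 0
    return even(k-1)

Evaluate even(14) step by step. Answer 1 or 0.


even(14) = odd(13)
odd(13) = even(12)
even(12) = odd(11)
odd(11) = even(10)
even(10) = odd(9)
odd(9) = even(8)
even(8) = odd(7)
odd(7) = even(6)
even(6) = odd(5)
odd(5) = even(4)
even(4) = odd(3)
odd(3) = even(2)
even(2) = odd(1)
odd(1) = even(0)
even(0) = 1  (base case)
Result: 1

1


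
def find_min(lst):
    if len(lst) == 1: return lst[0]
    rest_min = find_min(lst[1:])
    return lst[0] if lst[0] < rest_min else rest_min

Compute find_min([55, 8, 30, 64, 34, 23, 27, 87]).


find_min([55, 8, 30, 64, 34, 23, 27, 87]): compare 55 with find_min([8, 30, 64, 34, 23, 27, 87])
find_min([8, 30, 64, 34, 23, 27, 87]): compare 8 with find_min([30, 64, 34, 23, 27, 87])
find_min([30, 64, 34, 23, 27, 87]): compare 30 with find_min([64, 34, 23, 27, 87])
find_min([64, 34, 23, 27, 87]): compare 64 with find_min([34, 23, 27, 87])
find_min([34, 23, 27, 87]): compare 34 with find_min([23, 27, 87])
find_min([23, 27, 87]): compare 23 with find_min([27, 87])
find_min([27, 87]): compare 27 with find_min([87])
find_min([87]) = 87  (base case)
Compare 27 with 87 -> 27
Compare 23 with 27 -> 23
Compare 34 with 23 -> 23
Compare 64 with 23 -> 23
Compare 30 with 23 -> 23
Compare 8 with 23 -> 8
Compare 55 with 8 -> 8

8


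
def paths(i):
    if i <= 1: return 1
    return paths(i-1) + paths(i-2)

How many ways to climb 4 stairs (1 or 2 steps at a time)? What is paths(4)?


Building up from base cases:
paths(0) = 1
paths(1) = 1
paths(2) = paths(1) + paths(0) = 1 + 1 = 2
paths(3) = paths(2) + paths(1) = 2 + 1 = 3
paths(4) = paths(3) + paths(2) = 3 + 2 = 5

5


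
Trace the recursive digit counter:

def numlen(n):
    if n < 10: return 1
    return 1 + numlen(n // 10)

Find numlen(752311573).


numlen(752311573) = 1 + numlen(75231157)
numlen(75231157) = 1 + numlen(7523115)
numlen(7523115) = 1 + numlen(752311)
numlen(752311) = 1 + numlen(75231)
numlen(75231) = 1 + numlen(7523)
numlen(7523) = 1 + numlen(752)
numlen(752) = 1 + numlen(75)
numlen(75) = 1 + numlen(7)
numlen(7) = 1  (base case: 7 < 10)
Unwinding: 1 + 1 + 1 + 1 + 1 + 1 + 1 + 1 + 1 = 9

9


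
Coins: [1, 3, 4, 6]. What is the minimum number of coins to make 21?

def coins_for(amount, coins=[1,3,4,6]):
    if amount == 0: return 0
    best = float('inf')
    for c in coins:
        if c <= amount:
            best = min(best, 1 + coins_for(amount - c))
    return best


Building up with DP:
coins_for(0) = 0
coins_for(1) = min(1+coins_for(0)=1+0=1) = 1
coins_for(2) = min(1+coins_for(1)=1+1=2) = 2
coins_for(3) = min(1+coins_for(2)=1+2=3, 1+coins_for(0)=1+0=1) = 1
coins_for(4) = min(1+coins_for(3)=1+1=2, 1+coins_for(1)=1+1=2, 1+coins_for(0)=1+0=1) = 1
coins_for(5) = min(1+coins_for(4)=1+1=2, 1+coins_for(2)=1+2=3, 1+coins_for(1)=1+1=2) = 2
coins_for(6) = min(1+coins_for(5)=1+2=3, 1+coins_for(3)=1+1=2, 1+coins_for(2)=1+2=3, 1+coins_for(0)=1+0=1) = 1
coins_for(7) = min(1+coins_for(6)=1+1=2, 1+coins_for(4)=1+1=2, 1+coins_for(3)=1+1=2, 1+coins_for(1)=1+1=2) = 2
coins_for(8) = min(1+coins_for(7)=1+2=3, 1+coins_for(5)=1+2=3, 1+coins_for(4)=1+1=2, 1+coins_for(2)=1+2=3) = 2
coins_for(9) = min(1+coins_for(8)=1+2=3, 1+coins_for(6)=1+1=2, 1+coins_for(5)=1+2=3, 1+coins_for(3)=1+1=2) = 2
coins_for(10) = min(1+coins_for(9)=1+2=3, 1+coins_for(7)=1+2=3, 1+coins_for(6)=1+1=2, 1+coins_for(4)=1+1=2) = 2
coins_for(11) = min(1+coins_for(10)=1+2=3, 1+coins_for(8)=1+2=3, 1+coins_for(7)=1+2=3, 1+coins_for(5)=1+2=3) = 3
coins_for(12) = min(1+coins_for(11)=1+3=4, 1+coins_for(9)=1+2=3, 1+coins_for(8)=1+2=3, 1+coins_for(6)=1+1=2) = 2
coins_for(13) = min(1+coins_for(12)=1+2=3, 1+coins_for(10)=1+2=3, 1+coins_for(9)=1+2=3, 1+coins_for(7)=1+2=3) = 3
coins_for(14) = min(1+coins_for(13)=1+3=4, 1+coins_for(11)=1+3=4, 1+coins_for(10)=1+2=3, 1+coins_for(8)=1+2=3) = 3
coins_for(15) = min(1+coins_for(14)=1+3=4, 1+coins_for(12)=1+2=3, 1+coins_for(11)=1+3=4, 1+coins_for(9)=1+2=3) = 3
coins_for(16) = min(1+coins_for(15)=1+3=4, 1+coins_for(13)=1+3=4, 1+coins_for(12)=1+2=3, 1+coins_for(10)=1+2=3) = 3
coins_for(17) = min(1+coins_for(16)=1+3=4, 1+coins_for(14)=1+3=4, 1+coins_for(13)=1+3=4, 1+coins_for(11)=1+3=4) = 4
coins_for(18) = min(1+coins_for(17)=1+4=5, 1+coins_for(15)=1+3=4, 1+coins_for(14)=1+3=4, 1+coins_for(12)=1+2=3) = 3
coins_for(19) = min(1+coins_for(18)=1+3=4, 1+coins_for(16)=1+3=4, 1+coins_for(15)=1+3=4, 1+coins_for(13)=1+3=4) = 4
coins_for(20) = min(1+coins_for(19)=1+4=5, 1+coins_for(17)=1+4=5, 1+coins_for(16)=1+3=4, 1+coins_for(14)=1+3=4) = 4
coins_for(21) = min(1+coins_for(20)=1+4=5, 1+coins_for(18)=1+3=4, 1+coins_for(17)=1+4=5, 1+coins_for(15)=1+3=4) = 4

4


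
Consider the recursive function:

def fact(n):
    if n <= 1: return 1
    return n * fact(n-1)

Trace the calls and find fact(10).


fact(10)
= 10 * fact(9)
= 10 * 9 * fact(8)
= 10 * 9 * 8 * fact(7)
= 10 * 9 * 8 * 7 * fact(6)
= 10 * 9 * 8 * 7 * 6 * fact(5)
= 10 * 9 * 8 * 7 * 6 * 5 * fact(4)
= 10 * 9 * 8 * 7 * 6 * 5 * 4 * fact(3)
= 10 * 9 * 8 * 7 * 6 * 5 * 4 * 3 * fact(2)
= 10 * 9 * 8 * 7 * 6 * 5 * 4 * 3 * 2 * fact(1)
= 10 * 9 * 8 * 7 * 6 * 5 * 4 * 3 * 2 * 1
= 3628800

3628800


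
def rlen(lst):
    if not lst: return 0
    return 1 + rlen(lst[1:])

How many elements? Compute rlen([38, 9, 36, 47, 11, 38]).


rlen([38, 9, 36, 47, 11, 38]) = 1 + rlen([9, 36, 47, 11, 38])
rlen([9, 36, 47, 11, 38]) = 1 + rlen([36, 47, 11, 38])
rlen([36, 47, 11, 38]) = 1 + rlen([47, 11, 38])
rlen([47, 11, 38]) = 1 + rlen([11, 38])
rlen([11, 38]) = 1 + rlen([38])
rlen([38]) = 1 + rlen([])
rlen([]) = 0  (base case)
Unwinding: 1 + 1 + 1 + 1 + 1 + 1 + 0 = 6

6


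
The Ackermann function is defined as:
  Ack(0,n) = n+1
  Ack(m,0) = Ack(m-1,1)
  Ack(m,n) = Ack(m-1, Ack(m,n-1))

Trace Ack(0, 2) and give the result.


Ack(0, 2) = 3
Result: Ack(0, 2) = 3

3


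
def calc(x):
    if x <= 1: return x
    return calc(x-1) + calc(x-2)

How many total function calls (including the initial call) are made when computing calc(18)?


Let C(n) = total calls for calc(n)
C(0) = 1, C(1) = 1
C(2) = 1 + C(1) + C(0) = 1 + 1 + 1 = 3
C(3) = 1 + C(2) + C(1) = 1 + 3 + 1 = 5
C(4) = 1 + C(3) + C(2) = 1 + 5 + 3 = 9
C(5) = 1 + C(4) + C(3) = 1 + 9 + 5 = 15
C(6) = 1 + C(5) + C(4) = 1 + 15 + 9 = 25
C(7) = 1 + C(6) + C(5) = 1 + 25 + 15 = 41
C(8) = 1 + C(7) + C(6) = 1 + 41 + 25 = 67
C(9) = 1 + C(8) + C(7) = 1 + 67 + 41 = 109
C(10) = 1 + C(9) + C(8) = 1 + 109 + 67 = 177
C(11) = 1 + C(10) + C(9) = 1 + 177 + 109 = 287
C(12) = 1 + C(11) + C(10) = 1 + 287 + 177 = 465
C(13) = 1 + C(12) + C(11) = 1 + 465 + 287 = 753
C(14) = 1 + C(13) + C(12) = 1 + 753 + 465 = 1219
C(15) = 1 + C(14) + C(13) = 1 + 1219 + 753 = 1973
C(16) = 1 + C(15) + C(14) = 1 + 1973 + 1219 = 3193
C(17) = 1 + C(16) + C(15) = 1 + 3193 + 1973 = 5167
C(18) = 1 + C(17) + C(16) = 1 + 5167 + 3193 = 8361

8361


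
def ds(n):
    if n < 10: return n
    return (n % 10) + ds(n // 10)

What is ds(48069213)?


ds(48069213) = 3 + ds(4806921)
ds(4806921) = 1 + ds(480692)
ds(480692) = 2 + ds(48069)
ds(48069) = 9 + ds(4806)
ds(4806) = 6 + ds(480)
ds(480) = 0 + ds(48)
ds(48) = 8 + ds(4)
ds(4) = 4  (base case)
Total: 3 + 1 + 2 + 9 + 6 + 0 + 8 + 4 = 33

33


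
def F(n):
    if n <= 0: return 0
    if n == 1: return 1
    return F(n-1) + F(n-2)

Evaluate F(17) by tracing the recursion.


Computing F(17) bottom-up:
F(0) = 0
F(1) = 1
F(2) = F(1) + F(0) = 1 + 0 = 1
F(3) = F(2) + F(1) = 1 + 1 = 2
F(4) = F(3) + F(2) = 2 + 1 = 3
F(5) = F(4) + F(3) = 3 + 2 = 5
F(6) = F(5) + F(4) = 5 + 3 = 8
F(7) = F(6) + F(5) = 8 + 5 = 13
F(8) = F(7) + F(6) = 13 + 8 = 21
F(9) = F(8) + F(7) = 21 + 13 = 34
F(10) = F(9) + F(8) = 34 + 21 = 55
F(11) = F(10) + F(9) = 55 + 34 = 89
F(12) = F(11) + F(10) = 89 + 55 = 144
F(13) = F(12) + F(11) = 144 + 89 = 233
F(14) = F(13) + F(12) = 233 + 144 = 377
F(15) = F(14) + F(13) = 377 + 233 = 610
F(16) = F(15) + F(14) = 610 + 377 = 987
F(17) = F(16) + F(15) = 987 + 610 = 1597

1597


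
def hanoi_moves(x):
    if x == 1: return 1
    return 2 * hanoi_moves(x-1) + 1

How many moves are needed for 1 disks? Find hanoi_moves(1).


hanoi_moves(1) = 1  (base case)

1


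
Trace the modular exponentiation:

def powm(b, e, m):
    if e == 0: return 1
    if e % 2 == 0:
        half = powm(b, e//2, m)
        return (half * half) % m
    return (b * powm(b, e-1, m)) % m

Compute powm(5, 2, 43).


powm(5, 2, 43): e is even, compute powm(5, 1, 43)
  powm(5, 1, 43): e is odd, compute powm(5, 0, 43)
    powm(5, 0, 43) = 1
  (5 * 1) % 43 = 5
half=5, (5*5) % 43 = 25

25


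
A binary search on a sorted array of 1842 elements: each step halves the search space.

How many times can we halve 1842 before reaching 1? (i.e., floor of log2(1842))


1842 / 2 = 921
921 / 2 = 460
460 / 2 = 230
230 / 2 = 115
115 / 2 = 57
57 / 2 = 28
28 / 2 = 14
14 / 2 = 7
7 / 2 = 3
3 / 2 = 1
Reached 1 after 10 halvings

10


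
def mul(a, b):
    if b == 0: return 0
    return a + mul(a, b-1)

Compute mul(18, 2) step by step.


mul(18, 2) = 18 + mul(18, 1)
mul(18, 1) = 18 + mul(18, 0)
mul(18, 0) = 0  (base case)
Total: 18 + 18 + 0 = 36

36


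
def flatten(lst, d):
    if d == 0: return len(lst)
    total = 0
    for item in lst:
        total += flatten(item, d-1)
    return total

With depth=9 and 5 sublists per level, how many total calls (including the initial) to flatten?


At depth 0 (root): 1 call
At depth 1: each of 1 parents calls flatten on 5 children = 5 calls
At depth 2: each of 5 parents calls flatten on 5 children = 25 calls
At depth 3: each of 25 parents calls flatten on 5 children = 125 calls
At depth 4: each of 125 parents calls flatten on 5 children = 625 calls
At depth 5: each of 625 parents calls flatten on 5 children = 3125 calls
At depth 6: each of 3125 parents calls flatten on 5 children = 15625 calls
At depth 7: each of 15625 parents calls flatten on 5 children = 78125 calls
At depth 8: each of 78125 parents calls flatten on 5 children = 390625 calls
At depth 9: each of 390625 parents calls flatten on 5 children = 1953125 calls
Total: 1 + 5 + 25 + 125 + 625 + 3125 + 15625 + 78125 + 390625 + 1953125 = 2441406

2441406


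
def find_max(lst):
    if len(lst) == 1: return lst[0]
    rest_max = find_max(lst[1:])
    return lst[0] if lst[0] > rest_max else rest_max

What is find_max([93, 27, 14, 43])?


find_max([93, 27, 14, 43]): compare 93 with find_max([27, 14, 43])
find_max([27, 14, 43]): compare 27 with find_max([14, 43])
find_max([14, 43]): compare 14 with find_max([43])
find_max([43]) = 43  (base case)
Compare 14 with 43 -> 43
Compare 27 with 43 -> 43
Compare 93 with 43 -> 93

93


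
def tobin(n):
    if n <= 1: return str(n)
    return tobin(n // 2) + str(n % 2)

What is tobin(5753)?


tobin(5753) = tobin(2876) + '1'
tobin(2876) = tobin(1438) + '0'
tobin(1438) = tobin(719) + '0'
tobin(719) = tobin(359) + '1'
tobin(359) = tobin(179) + '1'
tobin(179) = tobin(89) + '1'
tobin(89) = tobin(44) + '1'
tobin(44) = tobin(22) + '0'
tobin(22) = tobin(11) + '0'
tobin(11) = tobin(5) + '1'
tobin(5) = tobin(2) + '1'
tobin(2) = tobin(1) + '0'
tobin(1) = '1'  (base case)
Concatenating: '1' + '0' + '1' + '1' + '0' + '0' + '1' + '1' + '1' + '1' + '0' + '0' + '1' = '1011001111001'

1011001111001
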